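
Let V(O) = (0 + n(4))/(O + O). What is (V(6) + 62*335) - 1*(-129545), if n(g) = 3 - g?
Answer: 1803779/12 ≈ 1.5032e+5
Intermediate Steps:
V(O) = -1/(2*O) (V(O) = (0 + (3 - 1*4))/(O + O) = (0 + (3 - 4))/((2*O)) = (0 - 1)*(1/(2*O)) = -1/(2*O))
(V(6) + 62*335) - 1*(-129545) = (-½/6 + 62*335) - 1*(-129545) = (-½*⅙ + 20770) + 129545 = (-1/12 + 20770) + 129545 = 249239/12 + 129545 = 1803779/12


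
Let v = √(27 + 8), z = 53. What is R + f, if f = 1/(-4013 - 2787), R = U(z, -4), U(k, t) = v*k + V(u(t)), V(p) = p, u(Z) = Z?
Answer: -27201/6800 + 53*√35 ≈ 309.55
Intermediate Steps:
v = √35 ≈ 5.9161
U(k, t) = t + k*√35 (U(k, t) = √35*k + t = k*√35 + t = t + k*√35)
R = -4 + 53*√35 ≈ 309.55
f = -1/6800 (f = 1/(-6800) = -1/6800 ≈ -0.00014706)
R + f = (-4 + 53*√35) - 1/6800 = -27201/6800 + 53*√35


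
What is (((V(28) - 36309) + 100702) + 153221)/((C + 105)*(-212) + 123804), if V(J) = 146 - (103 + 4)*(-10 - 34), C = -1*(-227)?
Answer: 55617/13355 ≈ 4.1645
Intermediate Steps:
C = 227
V(J) = 4854 (V(J) = 146 - 107*(-44) = 146 - 1*(-4708) = 146 + 4708 = 4854)
(((V(28) - 36309) + 100702) + 153221)/((C + 105)*(-212) + 123804) = (((4854 - 36309) + 100702) + 153221)/((227 + 105)*(-212) + 123804) = ((-31455 + 100702) + 153221)/(332*(-212) + 123804) = (69247 + 153221)/(-70384 + 123804) = 222468/53420 = 222468*(1/53420) = 55617/13355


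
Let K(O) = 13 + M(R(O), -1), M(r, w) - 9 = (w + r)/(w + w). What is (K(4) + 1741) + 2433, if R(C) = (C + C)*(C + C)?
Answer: 8329/2 ≈ 4164.5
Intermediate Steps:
R(C) = 4*C² (R(C) = (2*C)*(2*C) = 4*C²)
M(r, w) = 9 + (r + w)/(2*w) (M(r, w) = 9 + (w + r)/(w + w) = 9 + (r + w)/((2*w)) = 9 + (r + w)*(1/(2*w)) = 9 + (r + w)/(2*w))
K(O) = 45/2 - 2*O² (K(O) = 13 + (½)*(4*O² + 19*(-1))/(-1) = 13 + (½)*(-1)*(4*O² - 19) = 13 + (½)*(-1)*(-19 + 4*O²) = 13 + (19/2 - 2*O²) = 45/2 - 2*O²)
(K(4) + 1741) + 2433 = ((45/2 - 2*4²) + 1741) + 2433 = ((45/2 - 2*16) + 1741) + 2433 = ((45/2 - 32) + 1741) + 2433 = (-19/2 + 1741) + 2433 = 3463/2 + 2433 = 8329/2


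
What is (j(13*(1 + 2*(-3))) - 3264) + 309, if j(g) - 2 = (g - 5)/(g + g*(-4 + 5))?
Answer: -38382/13 ≈ -2952.5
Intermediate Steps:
j(g) = 2 + (-5 + g)/(2*g) (j(g) = 2 + (g - 5)/(g + g*(-4 + 5)) = 2 + (-5 + g)/(g + g*1) = 2 + (-5 + g)/(g + g) = 2 + (-5 + g)/((2*g)) = 2 + (-5 + g)*(1/(2*g)) = 2 + (-5 + g)/(2*g))
(j(13*(1 + 2*(-3))) - 3264) + 309 = (5*(-1 + 13*(1 + 2*(-3)))/(2*((13*(1 + 2*(-3))))) - 3264) + 309 = (5*(-1 + 13*(1 - 6))/(2*((13*(1 - 6)))) - 3264) + 309 = (5*(-1 + 13*(-5))/(2*((13*(-5)))) - 3264) + 309 = ((5/2)*(-1 - 65)/(-65) - 3264) + 309 = ((5/2)*(-1/65)*(-66) - 3264) + 309 = (33/13 - 3264) + 309 = -42399/13 + 309 = -38382/13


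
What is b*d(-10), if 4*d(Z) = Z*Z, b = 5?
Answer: 125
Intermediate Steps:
d(Z) = Z**2/4 (d(Z) = (Z*Z)/4 = Z**2/4)
b*d(-10) = 5*((1/4)*(-10)**2) = 5*((1/4)*100) = 5*25 = 125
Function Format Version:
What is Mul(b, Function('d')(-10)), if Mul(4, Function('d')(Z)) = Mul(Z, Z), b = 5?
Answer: 125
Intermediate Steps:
Function('d')(Z) = Mul(Rational(1, 4), Pow(Z, 2)) (Function('d')(Z) = Mul(Rational(1, 4), Mul(Z, Z)) = Mul(Rational(1, 4), Pow(Z, 2)))
Mul(b, Function('d')(-10)) = Mul(5, Mul(Rational(1, 4), Pow(-10, 2))) = Mul(5, Mul(Rational(1, 4), 100)) = Mul(5, 25) = 125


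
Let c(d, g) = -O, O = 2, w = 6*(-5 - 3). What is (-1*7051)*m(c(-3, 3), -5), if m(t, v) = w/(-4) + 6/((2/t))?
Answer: -42306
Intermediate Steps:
w = -48 (w = 6*(-8) = -48)
c(d, g) = -2 (c(d, g) = -1*2 = -2)
m(t, v) = 12 + 3*t (m(t, v) = -48/(-4) + 6/((2/t)) = -48*(-¼) + 6*(t/2) = 12 + 3*t)
(-1*7051)*m(c(-3, 3), -5) = (-1*7051)*(12 + 3*(-2)) = -7051*(12 - 6) = -7051*6 = -42306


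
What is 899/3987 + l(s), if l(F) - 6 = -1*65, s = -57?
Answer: -234334/3987 ≈ -58.775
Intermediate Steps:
l(F) = -59 (l(F) = 6 - 1*65 = 6 - 65 = -59)
899/3987 + l(s) = 899/3987 - 59 = -234334/3987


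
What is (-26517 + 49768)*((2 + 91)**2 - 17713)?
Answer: -210747064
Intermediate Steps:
(-26517 + 49768)*((2 + 91)**2 - 17713) = 23251*(93**2 - 17713) = 23251*(8649 - 17713) = 23251*(-9064) = -210747064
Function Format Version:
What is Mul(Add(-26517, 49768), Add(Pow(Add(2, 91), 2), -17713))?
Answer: -210747064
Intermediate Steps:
Mul(Add(-26517, 49768), Add(Pow(Add(2, 91), 2), -17713)) = Mul(23251, Add(Pow(93, 2), -17713)) = Mul(23251, Add(8649, -17713)) = Mul(23251, -9064) = -210747064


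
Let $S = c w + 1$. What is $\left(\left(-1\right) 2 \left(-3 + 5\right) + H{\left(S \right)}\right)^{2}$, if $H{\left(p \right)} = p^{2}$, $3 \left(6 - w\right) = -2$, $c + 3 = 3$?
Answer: $9$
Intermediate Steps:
$c = 0$ ($c = -3 + 3 = 0$)
$w = \frac{20}{3}$ ($w = 6 - - \frac{2}{3} = 6 + \frac{2}{3} = \frac{20}{3} \approx 6.6667$)
$S = 1$ ($S = 0 \cdot \frac{20}{3} + 1 = 0 + 1 = 1$)
$\left(\left(-1\right) 2 \left(-3 + 5\right) + H{\left(S \right)}\right)^{2} = \left(\left(-1\right) 2 \left(-3 + 5\right) + 1^{2}\right)^{2} = \left(\left(-2\right) 2 + 1\right)^{2} = \left(-4 + 1\right)^{2} = \left(-3\right)^{2} = 9$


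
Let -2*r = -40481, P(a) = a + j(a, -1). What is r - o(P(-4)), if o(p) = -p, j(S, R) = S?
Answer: 40465/2 ≈ 20233.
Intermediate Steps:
P(a) = 2*a (P(a) = a + a = 2*a)
r = 40481/2 (r = -½*(-40481) = 40481/2 ≈ 20241.)
r - o(P(-4)) = 40481/2 - (-1)*2*(-4) = 40481/2 - (-1)*(-8) = 40481/2 - 1*8 = 40481/2 - 8 = 40465/2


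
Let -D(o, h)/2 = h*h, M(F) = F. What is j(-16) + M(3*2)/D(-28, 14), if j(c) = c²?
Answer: 50173/196 ≈ 255.98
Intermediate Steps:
D(o, h) = -2*h² (D(o, h) = -2*h*h = -2*h²)
j(-16) + M(3*2)/D(-28, 14) = (-16)² + (3*2)/((-2*14²)) = 256 + 6/((-2*196)) = 256 + 6/(-392) = 256 + 6*(-1/392) = 256 - 3/196 = 50173/196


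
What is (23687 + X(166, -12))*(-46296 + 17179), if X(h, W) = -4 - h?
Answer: -684744489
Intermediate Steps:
(23687 + X(166, -12))*(-46296 + 17179) = (23687 + (-4 - 1*166))*(-46296 + 17179) = (23687 + (-4 - 166))*(-29117) = (23687 - 170)*(-29117) = 23517*(-29117) = -684744489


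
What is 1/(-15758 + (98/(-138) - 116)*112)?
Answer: -69/1989238 ≈ -3.4687e-5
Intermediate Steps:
1/(-15758 + (98/(-138) - 116)*112) = 1/(-15758 + (98*(-1/138) - 116)*112) = 1/(-15758 + (-49/69 - 116)*112) = 1/(-15758 - 8053/69*112) = 1/(-15758 - 901936/69) = 1/(-1989238/69) = -69/1989238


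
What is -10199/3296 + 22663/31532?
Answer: -61724405/25982368 ≈ -2.3756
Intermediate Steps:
-10199/3296 + 22663/31532 = -61724405/25982368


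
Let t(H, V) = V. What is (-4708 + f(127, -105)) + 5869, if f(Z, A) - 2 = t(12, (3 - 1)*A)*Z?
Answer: -25507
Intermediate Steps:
f(Z, A) = 2 + 2*A*Z (f(Z, A) = 2 + ((3 - 1)*A)*Z = 2 + (2*A)*Z = 2 + 2*A*Z)
(-4708 + f(127, -105)) + 5869 = (-4708 + (2 + 2*(-105)*127)) + 5869 = (-4708 + (2 - 26670)) + 5869 = (-4708 - 26668) + 5869 = -31376 + 5869 = -25507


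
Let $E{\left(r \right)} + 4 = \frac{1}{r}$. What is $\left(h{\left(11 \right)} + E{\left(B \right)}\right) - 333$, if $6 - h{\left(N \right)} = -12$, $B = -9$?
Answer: $- \frac{2872}{9} \approx -319.11$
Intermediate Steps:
$h{\left(N \right)} = 18$ ($h{\left(N \right)} = 6 - -12 = 6 + 12 = 18$)
$E{\left(r \right)} = -4 + \frac{1}{r}$
$\left(h{\left(11 \right)} + E{\left(B \right)}\right) - 333 = \left(18 - \left(4 - \frac{1}{-9}\right)\right) - 333 = \left(18 - \frac{37}{9}\right) - 333 = \frac{125}{9} - 333 = - \frac{2872}{9}$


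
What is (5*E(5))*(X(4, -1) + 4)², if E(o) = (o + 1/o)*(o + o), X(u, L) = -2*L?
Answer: 9360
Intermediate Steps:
E(o) = 2*o*(o + 1/o) (E(o) = (o + 1/o)*(2*o) = 2*o*(o + 1/o))
(5*E(5))*(X(4, -1) + 4)² = (5*(2 + 2*5²))*(-2*(-1) + 4)² = (5*(2 + 2*25))*(2 + 4)² = (5*(2 + 50))*6² = (5*52)*36 = 260*36 = 9360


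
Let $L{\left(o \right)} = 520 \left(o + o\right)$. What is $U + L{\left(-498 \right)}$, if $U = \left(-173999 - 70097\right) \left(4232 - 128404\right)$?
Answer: $30309370592$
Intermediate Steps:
$U = 30309888512$ ($U = \left(-244096\right) \left(-124172\right) = 30309888512$)
$L{\left(o \right)} = 1040 o$ ($L{\left(o \right)} = 520 \cdot 2 o = 1040 o$)
$U + L{\left(-498 \right)} = 30309888512 + 1040 \left(-498\right) = 30309888512 - 517920 = 30309370592$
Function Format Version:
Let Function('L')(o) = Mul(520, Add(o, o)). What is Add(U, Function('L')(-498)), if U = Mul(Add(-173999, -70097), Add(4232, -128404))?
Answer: 30309370592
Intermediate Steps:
U = 30309888512 (U = Mul(-244096, -124172) = 30309888512)
Function('L')(o) = Mul(1040, o) (Function('L')(o) = Mul(520, Mul(2, o)) = Mul(1040, o))
Add(U, Function('L')(-498)) = Add(30309888512, Mul(1040, -498)) = Add(30309888512, -517920) = 30309370592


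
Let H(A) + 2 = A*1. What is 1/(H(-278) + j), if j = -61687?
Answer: -1/61967 ≈ -1.6138e-5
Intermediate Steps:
H(A) = -2 + A (H(A) = -2 + A*1 = -2 + A)
1/(H(-278) + j) = 1/((-2 - 278) - 61687) = 1/(-280 - 61687) = 1/(-61967) = -1/61967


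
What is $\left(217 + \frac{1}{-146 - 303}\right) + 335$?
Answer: $\frac{247847}{449} \approx 552.0$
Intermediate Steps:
$\left(217 + \frac{1}{-146 - 303}\right) + 335 = \left(217 + \frac{1}{-449}\right) + 335 = \left(217 - \frac{1}{449}\right) + 335 = \frac{97432}{449} + 335 = \frac{247847}{449}$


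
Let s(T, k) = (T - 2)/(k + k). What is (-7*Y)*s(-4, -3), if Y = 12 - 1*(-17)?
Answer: -203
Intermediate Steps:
Y = 29 (Y = 12 + 17 = 29)
s(T, k) = (-2 + T)/(2*k) (s(T, k) = (-2 + T)/((2*k)) = (-2 + T)*(1/(2*k)) = (-2 + T)/(2*k))
(-7*Y)*s(-4, -3) = (-7*29)*((1/2)*(-2 - 4)/(-3)) = -203*(-1)*(-6)/(2*3) = -203*1 = -203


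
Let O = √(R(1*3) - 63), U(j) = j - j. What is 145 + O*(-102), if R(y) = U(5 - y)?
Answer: 145 - 306*I*√7 ≈ 145.0 - 809.6*I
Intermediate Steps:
U(j) = 0
R(y) = 0
O = 3*I*√7 (O = √(0 - 63) = √(-63) = 3*I*√7 ≈ 7.9373*I)
145 + O*(-102) = 145 + (3*I*√7)*(-102) = 145 - 306*I*√7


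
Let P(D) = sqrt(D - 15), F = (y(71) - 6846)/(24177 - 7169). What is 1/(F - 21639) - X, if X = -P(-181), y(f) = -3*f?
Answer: -17008/368043171 + 14*I ≈ -4.6212e-5 + 14.0*I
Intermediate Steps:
F = -7059/17008 (F = (-3*71 - 6846)/(24177 - 7169) = (-213 - 6846)/17008 = -7059*1/17008 = -7059/17008 ≈ -0.41504)
P(D) = sqrt(-15 + D)
X = -14*I (X = -sqrt(-15 - 181) = -sqrt(-196) = -14*I ≈ -14.0*I)
1/(F - 21639) - X = 1/(-7059/17008 - 21639) - (-14)*I = 1/(-368043171/17008) + 14*I = -17008/368043171 + 14*I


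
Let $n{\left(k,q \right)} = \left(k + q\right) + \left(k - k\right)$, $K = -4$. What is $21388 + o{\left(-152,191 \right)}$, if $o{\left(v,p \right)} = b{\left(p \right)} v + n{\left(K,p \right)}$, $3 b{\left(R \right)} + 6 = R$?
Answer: $\frac{36605}{3} \approx 12202.0$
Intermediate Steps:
$b{\left(R \right)} = -2 + \frac{R}{3}$
$n{\left(k,q \right)} = k + q$ ($n{\left(k,q \right)} = \left(k + q\right) + 0 = k + q$)
$o{\left(v,p \right)} = -4 + p + v \left(-2 + \frac{p}{3}\right)$ ($o{\left(v,p \right)} = \left(-2 + \frac{p}{3}\right) v + \left(-4 + p\right) = v \left(-2 + \frac{p}{3}\right) + \left(-4 + p\right) = -4 + p + v \left(-2 + \frac{p}{3}\right)$)
$21388 + o{\left(-152,191 \right)} = 21388 + \left(-4 + 191 + \frac{1}{3} \left(-152\right) \left(-6 + 191\right)\right) = 21388 + \left(-4 + 191 + \frac{1}{3} \left(-152\right) 185\right) = 21388 - \frac{27559}{3} = \frac{36605}{3}$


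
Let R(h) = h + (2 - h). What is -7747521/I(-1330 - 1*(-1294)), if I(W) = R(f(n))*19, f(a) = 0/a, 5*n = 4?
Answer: -7747521/38 ≈ -2.0388e+5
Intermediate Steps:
n = 4/5 (n = (1/5)*4 = 4/5 ≈ 0.80000)
f(a) = 0
R(h) = 2
I(W) = 38 (I(W) = 2*19 = 38)
-7747521/I(-1330 - 1*(-1294)) = -7747521/38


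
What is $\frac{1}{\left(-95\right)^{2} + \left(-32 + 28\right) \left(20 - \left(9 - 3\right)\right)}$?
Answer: $\frac{1}{8969} \approx 0.0001115$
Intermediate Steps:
$\frac{1}{\left(-95\right)^{2} + \left(-32 + 28\right) \left(20 - \left(9 - 3\right)\right)} = \frac{1}{9025 - 4 \left(20 - 6\right)} = \frac{1}{9025 - 56} = \frac{1}{8969}$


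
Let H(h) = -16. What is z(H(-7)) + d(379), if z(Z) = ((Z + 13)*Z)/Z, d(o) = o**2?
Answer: 143638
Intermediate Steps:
z(Z) = 13 + Z (z(Z) = ((13 + Z)*Z)/Z = (Z*(13 + Z))/Z = 13 + Z)
z(H(-7)) + d(379) = (13 - 16) + 379**2 = -3 + 143641 = 143638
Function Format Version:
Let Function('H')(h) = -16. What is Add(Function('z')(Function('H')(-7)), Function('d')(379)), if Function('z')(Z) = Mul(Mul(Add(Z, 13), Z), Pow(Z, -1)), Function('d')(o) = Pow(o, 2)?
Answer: 143638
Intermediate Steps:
Function('z')(Z) = Add(13, Z) (Function('z')(Z) = Mul(Mul(Add(13, Z), Z), Pow(Z, -1)) = Mul(Mul(Z, Add(13, Z)), Pow(Z, -1)) = Add(13, Z))
Add(Function('z')(Function('H')(-7)), Function('d')(379)) = Add(Add(13, -16), Pow(379, 2)) = Add(-3, 143641) = 143638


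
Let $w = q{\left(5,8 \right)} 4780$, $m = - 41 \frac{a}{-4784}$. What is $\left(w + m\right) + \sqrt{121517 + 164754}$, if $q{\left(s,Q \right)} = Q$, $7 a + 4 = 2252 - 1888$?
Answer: $\frac{160074485}{4186} + \sqrt{286271} \approx 38776.0$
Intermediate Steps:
$a = \frac{360}{7}$ ($a = - \frac{4}{7} + \frac{2252 - 1888}{7} = - \frac{4}{7} + \frac{1}{7} \cdot 364 = - \frac{4}{7} + 52 = \frac{360}{7} \approx 51.429$)
$m = \frac{1845}{4186}$ ($m = - 41 \frac{360}{7 \left(-4784\right)} = - 41 \cdot \frac{360}{7} \left(- \frac{1}{4784}\right) = \left(-41\right) \left(- \frac{45}{4186}\right) = \frac{1845}{4186} \approx 0.44075$)
$w = 38240$ ($w = 8 \cdot 4780 = 38240$)
$\left(w + m\right) + \sqrt{121517 + 164754} = \left(38240 + \frac{1845}{4186}\right) + \sqrt{121517 + 164754} = \frac{160074485}{4186} + \sqrt{286271}$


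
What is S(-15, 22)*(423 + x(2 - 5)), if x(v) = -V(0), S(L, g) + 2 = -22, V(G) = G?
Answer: -10152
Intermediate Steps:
S(L, g) = -24 (S(L, g) = -2 - 22 = -24)
x(v) = 0 (x(v) = -1*0 = 0)
S(-15, 22)*(423 + x(2 - 5)) = -24*(423 + 0) = -24*423 = -10152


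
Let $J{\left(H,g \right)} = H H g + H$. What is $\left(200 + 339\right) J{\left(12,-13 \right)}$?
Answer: $-1002540$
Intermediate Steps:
$J{\left(H,g \right)} = H + g H^{2}$ ($J{\left(H,g \right)} = H^{2} g + H = g H^{2} + H = H + g H^{2}$)
$\left(200 + 339\right) J{\left(12,-13 \right)} = \left(200 + 339\right) 12 \left(1 + 12 \left(-13\right)\right) = 539 \cdot 12 \left(1 - 156\right) = 539 \cdot 12 \left(-155\right) = 539 \left(-1860\right) = -1002540$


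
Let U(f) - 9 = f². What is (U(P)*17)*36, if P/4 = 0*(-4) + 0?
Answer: 5508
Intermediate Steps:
P = 0 (P = 4*(0*(-4) + 0) = 4*(0 + 0) = 4*0 = 0)
U(f) = 9 + f²
(U(P)*17)*36 = ((9 + 0²)*17)*36 = ((9 + 0)*17)*36 = (9*17)*36 = 153*36 = 5508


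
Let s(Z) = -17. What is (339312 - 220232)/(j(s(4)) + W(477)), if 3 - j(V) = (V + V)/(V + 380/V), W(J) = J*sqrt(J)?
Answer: -28460149770/12143597471693 + 19066487978070*sqrt(53)/12143597471693 ≈ 11.428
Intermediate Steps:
W(J) = J**(3/2)
j(V) = 3 - 2*V/(V + 380/V) (j(V) = 3 - (V + V)/(V + 380/V) = 3 - 2*V/(V + 380/V))
(339312 - 220232)/(j(s(4)) + W(477)) = (339312 - 220232)/((1140 + (-17)**2)/(380 + (-17)**2) + 477**(3/2)) = 119080/((1140 + 289)/(380 + 289) + 1431*sqrt(53)) = 119080/(1429/669 + 1431*sqrt(53))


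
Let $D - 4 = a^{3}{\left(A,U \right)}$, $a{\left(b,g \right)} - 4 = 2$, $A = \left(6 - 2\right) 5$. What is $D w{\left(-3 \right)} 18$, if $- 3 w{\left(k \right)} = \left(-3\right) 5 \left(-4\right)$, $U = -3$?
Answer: $-79200$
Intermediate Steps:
$A = 20$ ($A = 4 \cdot 5 = 20$)
$a{\left(b,g \right)} = 6$ ($a{\left(b,g \right)} = 4 + 2 = 6$)
$w{\left(k \right)} = -20$ ($w{\left(k \right)} = - \frac{\left(-3\right) 5 \left(-4\right)}{3} = - \frac{\left(-15\right) \left(-4\right)}{3} = \left(- \frac{1}{3}\right) 60 = -20$)
$D = 220$ ($D = 4 + 6^{3} = 4 + 216 = 220$)
$D w{\left(-3 \right)} 18 = 220 \left(-20\right) 18 = \left(-4400\right) 18 = -79200$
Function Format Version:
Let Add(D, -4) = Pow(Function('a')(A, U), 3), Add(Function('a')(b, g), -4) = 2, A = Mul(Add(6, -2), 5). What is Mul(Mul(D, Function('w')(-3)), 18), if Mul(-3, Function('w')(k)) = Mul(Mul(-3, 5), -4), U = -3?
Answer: -79200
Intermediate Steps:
A = 20 (A = Mul(4, 5) = 20)
Function('a')(b, g) = 6 (Function('a')(b, g) = Add(4, 2) = 6)
Function('w')(k) = -20 (Function('w')(k) = Mul(Rational(-1, 3), Mul(Mul(-3, 5), -4)) = Mul(Rational(-1, 3), Mul(-15, -4)) = Mul(Rational(-1, 3), 60) = -20)
D = 220 (D = Add(4, Pow(6, 3)) = Add(4, 216) = 220)
Mul(Mul(D, Function('w')(-3)), 18) = Mul(Mul(220, -20), 18) = Mul(-4400, 18) = -79200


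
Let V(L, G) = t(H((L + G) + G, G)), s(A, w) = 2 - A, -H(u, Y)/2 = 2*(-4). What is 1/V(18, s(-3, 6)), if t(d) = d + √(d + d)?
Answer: 1/14 - √2/56 ≈ 0.046175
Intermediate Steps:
H(u, Y) = 16 (H(u, Y) = -4*(-4) = -2*(-8) = 16)
t(d) = d + √2*√d (t(d) = d + √(2*d) = d + √2*√d)
V(L, G) = 16 + 4*√2 (V(L, G) = 16 + √2*√16 = 16 + √2*4 = 16 + 4*√2)
1/V(18, s(-3, 6)) = 1/(16 + 4*√2)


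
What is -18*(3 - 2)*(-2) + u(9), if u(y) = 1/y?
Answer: 325/9 ≈ 36.111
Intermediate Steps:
-18*(3 - 2)*(-2) + u(9) = -18*(3 - 2)*(-2) + 1/9 = -18*(-2) + ⅑ = 36 + ⅑ = 325/9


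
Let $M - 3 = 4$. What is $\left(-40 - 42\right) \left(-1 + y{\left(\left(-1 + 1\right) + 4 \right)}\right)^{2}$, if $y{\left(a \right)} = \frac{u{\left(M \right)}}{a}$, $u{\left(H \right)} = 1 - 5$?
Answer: $-328$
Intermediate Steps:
$M = 7$ ($M = 3 + 4 = 7$)
$u{\left(H \right)} = -4$
$y{\left(a \right)} = - \frac{4}{a}$
$\left(-40 - 42\right) \left(-1 + y{\left(\left(-1 + 1\right) + 4 \right)}\right)^{2} = \left(-40 - 42\right) \left(-1 - \frac{4}{\left(-1 + 1\right) + 4}\right)^{2} = - 82 \left(-1 - \frac{4}{0 + 4}\right)^{2} = - 82 \left(-1 - \frac{4}{4}\right)^{2} = - 82 \left(-1 - 1\right)^{2} = - 82 \left(-2\right)^{2} = \left(-82\right) 4 = -328$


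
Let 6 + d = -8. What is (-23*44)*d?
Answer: 14168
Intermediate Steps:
d = -14 (d = -6 - 8 = -14)
(-23*44)*d = -23*44*(-14) = -1012*(-14) = 14168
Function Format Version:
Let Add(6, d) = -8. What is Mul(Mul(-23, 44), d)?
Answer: 14168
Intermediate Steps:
d = -14 (d = Add(-6, -8) = -14)
Mul(Mul(-23, 44), d) = Mul(Mul(-23, 44), -14) = Mul(-1012, -14) = 14168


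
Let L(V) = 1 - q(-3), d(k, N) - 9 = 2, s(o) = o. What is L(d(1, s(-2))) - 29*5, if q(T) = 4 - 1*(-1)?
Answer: -149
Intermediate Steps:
d(k, N) = 11 (d(k, N) = 9 + 2 = 11)
q(T) = 5 (q(T) = 4 + 1 = 5)
L(V) = -4 (L(V) = 1 - 1*5 = 1 - 5 = -4)
L(d(1, s(-2))) - 29*5 = -4 - 29*5 = -4 - 145 = -149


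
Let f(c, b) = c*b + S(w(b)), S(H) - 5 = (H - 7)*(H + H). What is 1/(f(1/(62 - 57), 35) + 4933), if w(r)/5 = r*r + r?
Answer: 1/79296745 ≈ 1.2611e-8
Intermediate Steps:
w(r) = 5*r + 5*r² (w(r) = 5*(r*r + r) = 5*(r² + r) = 5*(r + r²) = 5*r + 5*r²)
S(H) = 5 + 2*H*(-7 + H) (S(H) = 5 + (H - 7)*(H + H) = 5 + (-7 + H)*(2*H) = 5 + 2*H*(-7 + H))
f(c, b) = 5 + b*c - 70*b*(1 + b) + 50*b²*(1 + b)² (f(c, b) = c*b + (5 - 70*b*(1 + b) + 2*(5*b*(1 + b))²) = b*c + (5 - 70*b*(1 + b) + 2*(25*b²*(1 + b)²)) = b*c + (5 - 70*b*(1 + b) + 50*b²*(1 + b)²) = 5 + b*c - 70*b*(1 + b) + 50*b²*(1 + b)²)
1/(f(1/(62 - 57), 35) + 4933) = 1/((5 + 35/(62 - 57) - 70*35*(1 + 35) + 50*35²*(1 + 35)²) + 4933) = 1/((5 + 35/5 - 70*35*36 + 50*1225*36²) + 4933) = 1/((5 + 35*(⅕) - 88200 + 50*1225*1296) + 4933) = 1/((5 + 7 - 88200 + 79380000) + 4933) = 1/(79291812 + 4933) = 1/79296745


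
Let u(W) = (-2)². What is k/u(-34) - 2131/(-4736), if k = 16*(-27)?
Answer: -509357/4736 ≈ -107.55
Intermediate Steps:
k = -432
u(W) = 4
k/u(-34) - 2131/(-4736) = -432/4 - 2131/(-4736) = -432*¼ - 2131*(-1/4736) = -108 + 2131/4736 = -509357/4736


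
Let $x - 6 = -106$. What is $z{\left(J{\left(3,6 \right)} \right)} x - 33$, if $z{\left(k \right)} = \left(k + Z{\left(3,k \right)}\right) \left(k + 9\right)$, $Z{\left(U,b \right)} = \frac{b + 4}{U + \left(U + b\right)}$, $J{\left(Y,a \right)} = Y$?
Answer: $- \frac{13699}{3} \approx -4566.3$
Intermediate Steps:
$x = -100$ ($x = 6 - 106 = -100$)
$Z{\left(U,b \right)} = \frac{4 + b}{b + 2 U}$
$z{\left(k \right)} = \left(9 + k\right) \left(k + \frac{4 + k}{6 + k}\right)$ ($z{\left(k \right)} = \left(k + \frac{4 + k}{k + 2 \cdot 3}\right) \left(k + 9\right) = \left(k + \frac{4 + k}{k + 6}\right) \left(9 + k\right) = \left(k + \frac{4 + k}{6 + k}\right) \left(9 + k\right) = \left(9 + k\right) \left(k + \frac{4 + k}{6 + k}\right)$)
$z{\left(J{\left(3,6 \right)} \right)} x - 33 = \frac{36 + 3^{3} + 16 \cdot 3^{2} + 67 \cdot 3}{6 + 3} \left(-100\right) - 33 = \frac{36 + 27 + 16 \cdot 9 + 201}{9} \left(-100\right) - 33 = \frac{36 + 27 + 144 + 201}{9} \left(-100\right) - 33 = \frac{1}{9} \cdot 408 \left(-100\right) - 33 = \frac{136}{3} \left(-100\right) - 33 = - \frac{13600}{3} - 33 = - \frac{13699}{3}$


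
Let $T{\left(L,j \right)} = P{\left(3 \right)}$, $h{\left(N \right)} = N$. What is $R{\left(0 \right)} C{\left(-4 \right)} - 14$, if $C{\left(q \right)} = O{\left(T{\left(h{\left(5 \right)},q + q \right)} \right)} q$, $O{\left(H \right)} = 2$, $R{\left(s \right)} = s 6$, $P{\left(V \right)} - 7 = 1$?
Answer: $-14$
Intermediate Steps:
$P{\left(V \right)} = 8$ ($P{\left(V \right)} = 7 + 1 = 8$)
$T{\left(L,j \right)} = 8$
$R{\left(s \right)} = 6 s$
$C{\left(q \right)} = 2 q$
$R{\left(0 \right)} C{\left(-4 \right)} - 14 = 6 \cdot 0 \cdot 2 \left(-4\right) - 14 = 0 \left(-8\right) - 14 = 0 - 14 = -14$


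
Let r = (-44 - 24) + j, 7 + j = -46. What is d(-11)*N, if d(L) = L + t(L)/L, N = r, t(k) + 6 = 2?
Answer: 1287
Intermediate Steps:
j = -53 (j = -7 - 46 = -53)
t(k) = -4 (t(k) = -6 + 2 = -4)
r = -121 (r = (-44 - 24) - 53 = -68 - 53 = -121)
N = -121
d(L) = L - 4/L
d(-11)*N = (-11 - 4/(-11))*(-121) = (-11 - 4*(-1/11))*(-121) = (-11 + 4/11)*(-121) = -117/11*(-121) = 1287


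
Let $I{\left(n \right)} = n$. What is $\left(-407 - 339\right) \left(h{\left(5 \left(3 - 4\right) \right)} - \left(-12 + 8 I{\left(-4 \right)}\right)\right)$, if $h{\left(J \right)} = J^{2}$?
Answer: $-51474$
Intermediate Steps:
$\left(-407 - 339\right) \left(h{\left(5 \left(3 - 4\right) \right)} - \left(-12 + 8 I{\left(-4 \right)}\right)\right) = \left(-407 - 339\right) \left(\left(5 \left(3 - 4\right)\right)^{2} + \left(12 - -32\right)\right) = - 746 \left(\left(5 \left(-1\right)\right)^{2} + \left(12 + 32\right)\right) = - 746 \left(\left(-5\right)^{2} + 44\right) = - 746 \left(25 + 44\right) = \left(-746\right) 69 = -51474$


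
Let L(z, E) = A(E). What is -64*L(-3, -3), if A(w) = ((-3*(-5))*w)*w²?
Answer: 25920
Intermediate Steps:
A(w) = 15*w³ (A(w) = (15*w)*w² = 15*w³)
L(z, E) = 15*E³
-64*L(-3, -3) = -960*(-3)³ = -960*(-27) = -64*(-405) = 25920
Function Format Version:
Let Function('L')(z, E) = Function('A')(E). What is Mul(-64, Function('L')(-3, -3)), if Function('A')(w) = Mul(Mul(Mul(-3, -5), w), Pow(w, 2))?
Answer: 25920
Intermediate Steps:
Function('A')(w) = Mul(15, Pow(w, 3)) (Function('A')(w) = Mul(Mul(15, w), Pow(w, 2)) = Mul(15, Pow(w, 3)))
Function('L')(z, E) = Mul(15, Pow(E, 3))
Mul(-64, Function('L')(-3, -3)) = Mul(-64, Mul(15, Pow(-3, 3))) = Mul(-64, Mul(15, -27)) = Mul(-64, -405) = 25920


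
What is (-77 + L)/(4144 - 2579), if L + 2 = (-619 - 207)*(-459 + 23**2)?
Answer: -57899/1565 ≈ -36.996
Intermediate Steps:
L = -57822 (L = -2 + (-619 - 207)*(-459 + 23**2) = -2 - 826*(-459 + 529) = -2 - 826*70 = -2 - 57820 = -57822)
(-77 + L)/(4144 - 2579) = (-77 - 57822)/(4144 - 2579) = -57899/1565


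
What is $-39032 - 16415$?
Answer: $-55447$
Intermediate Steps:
$-39032 - 16415 = -55447$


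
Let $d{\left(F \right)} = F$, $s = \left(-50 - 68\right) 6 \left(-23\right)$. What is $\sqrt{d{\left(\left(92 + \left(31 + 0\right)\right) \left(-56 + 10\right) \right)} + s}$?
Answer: $\sqrt{10626} \approx 103.08$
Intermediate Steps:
$s = 16284$ ($s = \left(-118\right) \left(-138\right) = 16284$)
$\sqrt{d{\left(\left(92 + \left(31 + 0\right)\right) \left(-56 + 10\right) \right)} + s} = \sqrt{\left(92 + \left(31 + 0\right)\right) \left(-56 + 10\right) + 16284} = \sqrt{\left(92 + 31\right) \left(-46\right) + 16284} = \sqrt{123 \left(-46\right) + 16284} = \sqrt{-5658 + 16284} = \sqrt{10626}$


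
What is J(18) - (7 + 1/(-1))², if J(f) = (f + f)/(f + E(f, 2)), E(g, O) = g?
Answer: -35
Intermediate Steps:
J(f) = 1 (J(f) = (f + f)/(f + f) = (2*f)/((2*f)) = (2*f)*(1/(2*f)) = 1)
J(18) - (7 + 1/(-1))² = 1 - (7 + 1/(-1))² = 1 - (7 - 1)² = 1 - 1*6² = 1 - 1*36 = 1 - 36 = -35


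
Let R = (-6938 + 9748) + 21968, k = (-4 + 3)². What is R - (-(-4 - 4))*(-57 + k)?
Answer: 25226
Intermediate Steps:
k = 1 (k = (-1)² = 1)
R = 24778 (R = 2810 + 21968 = 24778)
R - (-(-4 - 4))*(-57 + k) = 24778 - (-(-4 - 4))*(-57 + 1) = 24778 - (-1*(-8))*(-56) = 24778 - 8*(-56) = 24778 - 1*(-448) = 24778 + 448 = 25226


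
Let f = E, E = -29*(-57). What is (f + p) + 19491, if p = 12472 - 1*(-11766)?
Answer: 45382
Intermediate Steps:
E = 1653
f = 1653
p = 24238 (p = 12472 + 11766 = 24238)
(f + p) + 19491 = (1653 + 24238) + 19491 = 25891 + 19491 = 45382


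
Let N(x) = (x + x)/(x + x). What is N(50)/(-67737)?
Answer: -1/67737 ≈ -1.4763e-5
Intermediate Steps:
N(x) = 1 (N(x) = (2*x)/((2*x)) = (2*x)*(1/(2*x)) = 1)
N(50)/(-67737) = 1/(-67737) = 1*(-1/67737) = -1/67737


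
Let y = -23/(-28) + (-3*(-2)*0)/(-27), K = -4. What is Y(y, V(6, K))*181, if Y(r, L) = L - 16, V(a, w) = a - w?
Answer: -1086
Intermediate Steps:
y = 23/28 (y = -23*(-1/28) + (6*0)*(-1/27) = 23/28 + 0*(-1/27) = 23/28 + 0 = 23/28 ≈ 0.82143)
Y(r, L) = -16 + L
Y(y, V(6, K))*181 = (-16 + (6 - 1*(-4)))*181 = (-16 + (6 + 4))*181 = (-16 + 10)*181 = -6*181 = -1086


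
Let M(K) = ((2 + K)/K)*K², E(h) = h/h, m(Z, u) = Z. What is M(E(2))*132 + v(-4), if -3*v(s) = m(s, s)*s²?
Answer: 1252/3 ≈ 417.33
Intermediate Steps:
E(h) = 1
v(s) = -s³/3 (v(s) = -s*s²/3 = -s³/3)
M(K) = K*(2 + K) (M(K) = ((2 + K)/K)*K² = K*(2 + K))
M(E(2))*132 + v(-4) = (1*(2 + 1))*132 - ⅓*(-4)³ = (1*3)*132 - ⅓*(-64) = 3*132 + 64/3 = 396 + 64/3 = 1252/3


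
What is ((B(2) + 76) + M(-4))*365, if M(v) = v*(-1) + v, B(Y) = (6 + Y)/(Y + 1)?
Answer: 86140/3 ≈ 28713.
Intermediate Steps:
B(Y) = (6 + Y)/(1 + Y)
M(v) = 0 (M(v) = -v + v = 0)
((B(2) + 76) + M(-4))*365 = (((6 + 2)/(1 + 2) + 76) + 0)*365 = ((8/3 + 76) + 0)*365 = (236/3 + 0)*365 = (236/3)*365 = 86140/3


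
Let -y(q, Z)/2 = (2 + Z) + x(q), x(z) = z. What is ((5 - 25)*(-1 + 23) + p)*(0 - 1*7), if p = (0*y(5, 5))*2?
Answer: 3080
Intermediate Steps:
y(q, Z) = -4 - 2*Z - 2*q (y(q, Z) = -2*((2 + Z) + q) = -2*(2 + Z + q) = -4 - 2*Z - 2*q)
p = 0 (p = (0*(-4 - 2*5 - 2*5))*2 = (0*(-4 - 10 - 10))*2 = (0*(-24))*2 = 0*2 = 0)
((5 - 25)*(-1 + 23) + p)*(0 - 1*7) = ((5 - 25)*(-1 + 23) + 0)*(0 - 1*7) = (-20*22 + 0)*(0 - 7) = (-440 + 0)*(-7) = -440*(-7) = 3080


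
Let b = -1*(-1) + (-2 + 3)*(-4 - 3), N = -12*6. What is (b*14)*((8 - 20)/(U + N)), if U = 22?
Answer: -504/25 ≈ -20.160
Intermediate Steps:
N = -72
b = -6 (b = 1 + 1*(-7) = 1 - 7 = -6)
(b*14)*((8 - 20)/(U + N)) = (-6*14)*((8 - 20)/(22 - 72)) = -(-1008)/(-50) = -(-1008)*(-1)/50 = -84*6/25 = -504/25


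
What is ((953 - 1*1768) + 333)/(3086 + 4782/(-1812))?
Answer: -145564/931175 ≈ -0.15632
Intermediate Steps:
((953 - 1*1768) + 333)/(3086 + 4782/(-1812)) = ((953 - 1768) + 333)/(3086 + 4782*(-1/1812)) = (-815 + 333)/(3086 - 797/302) = -482/931175/302 = -482*302/931175 = -145564/931175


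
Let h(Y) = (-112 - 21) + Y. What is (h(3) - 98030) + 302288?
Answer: 204128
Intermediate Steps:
h(Y) = -133 + Y
(h(3) - 98030) + 302288 = ((-133 + 3) - 98030) + 302288 = (-130 - 98030) + 302288 = -98160 + 302288 = 204128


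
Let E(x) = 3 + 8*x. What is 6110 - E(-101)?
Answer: 6915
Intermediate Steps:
6110 - E(-101) = 6110 - (3 + 8*(-101)) = 6110 - (3 - 808) = 6110 - 1*(-805) = 6110 + 805 = 6915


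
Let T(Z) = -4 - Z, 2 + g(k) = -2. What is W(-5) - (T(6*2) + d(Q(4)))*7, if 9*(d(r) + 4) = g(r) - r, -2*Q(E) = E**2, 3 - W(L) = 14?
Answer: 1133/9 ≈ 125.89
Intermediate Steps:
g(k) = -4 (g(k) = -2 - 2 = -4)
W(L) = -11 (W(L) = 3 - 1*14 = 3 - 14 = -11)
Q(E) = -E**2/2
d(r) = -40/9 - r/9 (d(r) = -4 + (-4 - r)/9 = -4 + (-4/9 - r/9) = -40/9 - r/9)
W(-5) - (T(6*2) + d(Q(4)))*7 = -11 - ((-4 - 6*2) + (-40/9 - (-1)*4**2/18))*7 = -11 - ((-4 - 1*12) + (-40/9 - (-1)*16/18))*7 = -11 - ((-4 - 12) + (-40/9 - 1/9*(-8)))*7 = -11 - (-16 + (-40/9 + 8/9))*7 = -11 - (-16 - 32/9)*7 = -11 - (-176)*7/9 = -11 - 1*(-1232/9) = -11 + 1232/9 = 1133/9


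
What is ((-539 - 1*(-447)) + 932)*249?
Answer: 209160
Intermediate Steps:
((-539 - 1*(-447)) + 932)*249 = ((-539 + 447) + 932)*249 = (-92 + 932)*249 = 840*249 = 209160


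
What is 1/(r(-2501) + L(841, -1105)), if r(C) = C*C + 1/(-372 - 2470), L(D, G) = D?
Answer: 2842/17779102963 ≈ 1.5985e-7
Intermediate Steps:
r(C) = -1/2842 + C² (r(C) = C² + 1/(-2842) = C² - 1/2842 = -1/2842 + C²)
1/(r(-2501) + L(841, -1105)) = 1/((-1/2842 + (-2501)²) + 841) = 1/((-1/2842 + 6255001) + 841) = 1/(17776712841/2842 + 841) = 1/(17779102963/2842) = 2842/17779102963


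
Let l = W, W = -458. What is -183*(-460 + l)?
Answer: 167994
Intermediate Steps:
l = -458
-183*(-460 + l) = -183*(-460 - 458) = -183*(-918) = 167994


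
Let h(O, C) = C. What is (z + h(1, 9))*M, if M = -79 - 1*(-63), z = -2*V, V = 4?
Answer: -16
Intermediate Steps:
z = -8 (z = -2*4 = -8)
M = -16 (M = -79 + 63 = -16)
(z + h(1, 9))*M = (-8 + 9)*(-16) = 1*(-16) = -16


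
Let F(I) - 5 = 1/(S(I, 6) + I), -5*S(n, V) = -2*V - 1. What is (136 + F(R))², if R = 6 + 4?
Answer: 78996544/3969 ≈ 19903.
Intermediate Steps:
S(n, V) = ⅕ + 2*V/5 (S(n, V) = -(-2*V - 1)/5 = -(-1 - 2*V)/5 = ⅕ + 2*V/5)
R = 10
F(I) = 5 + 1/(13/5 + I) (F(I) = 5 + 1/((⅕ + (⅖)*6) + I) = 5 + 1/((⅕ + 12/5) + I) = 5 + 1/(13/5 + I))
(136 + F(R))² = (136 + 5*(14 + 5*10)/(13 + 5*10))² = (136 + 5*(14 + 50)/(13 + 50))² = (136 + 5*64/63)² = (136 + 5*(1/63)*64)² = (136 + 320/63)² = (8888/63)² = 78996544/3969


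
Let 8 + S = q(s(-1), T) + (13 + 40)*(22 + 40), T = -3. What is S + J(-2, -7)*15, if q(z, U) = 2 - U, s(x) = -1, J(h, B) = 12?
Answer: 3463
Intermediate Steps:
S = 3283 (S = -8 + ((2 - 1*(-3)) + (13 + 40)*(22 + 40)) = -8 + ((2 + 3) + 53*62) = -8 + (5 + 3286) = -8 + 3291 = 3283)
S + J(-2, -7)*15 = 3283 + 12*15 = 3283 + 180 = 3463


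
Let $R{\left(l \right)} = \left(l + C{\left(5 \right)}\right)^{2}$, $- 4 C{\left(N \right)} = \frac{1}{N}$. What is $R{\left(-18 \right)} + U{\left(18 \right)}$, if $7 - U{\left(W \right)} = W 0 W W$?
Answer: $\frac{133121}{400} \approx 332.8$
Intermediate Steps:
$C{\left(N \right)} = - \frac{1}{4 N}$
$R{\left(l \right)} = \left(- \frac{1}{20} + l\right)^{2}$ ($R{\left(l \right)} = \left(l - \frac{1}{4 \cdot 5}\right)^{2} = \left(l - \frac{1}{20}\right)^{2} = \left(- \frac{1}{20} + l\right)^{2}$)
$U{\left(W \right)} = 7$ ($U{\left(W \right)} = 7 - W 0 W W = 7 - 0 W W = 7 - 0 W = 7 - 0 = 7 + 0 = 7$)
$R{\left(-18 \right)} + U{\left(18 \right)} = \frac{\left(-1 + 20 \left(-18\right)\right)^{2}}{400} + 7 = \frac{\left(-1 - 360\right)^{2}}{400} + 7 = \frac{\left(-361\right)^{2}}{400} + 7 = \frac{1}{400} \cdot 130321 + 7 = \frac{130321}{400} + 7 = \frac{133121}{400}$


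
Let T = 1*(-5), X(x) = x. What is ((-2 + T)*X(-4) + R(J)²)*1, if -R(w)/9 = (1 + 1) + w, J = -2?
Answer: 28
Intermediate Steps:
T = -5
R(w) = -18 - 9*w (R(w) = -9*((1 + 1) + w) = -9*(2 + w) = -18 - 9*w)
((-2 + T)*X(-4) + R(J)²)*1 = ((-2 - 5)*(-4) + (-18 - 9*(-2))²)*1 = (-7*(-4) + (-18 + 18)²)*1 = (28 + 0²)*1 = (28 + 0)*1 = 28*1 = 28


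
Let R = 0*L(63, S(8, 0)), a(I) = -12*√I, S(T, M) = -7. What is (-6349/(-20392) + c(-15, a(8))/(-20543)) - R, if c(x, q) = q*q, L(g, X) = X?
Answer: 106935923/418912856 ≈ 0.25527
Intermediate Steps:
R = 0 (R = 0*(-7) = 0)
c(x, q) = q²
(-6349/(-20392) + c(-15, a(8))/(-20543)) - R = (-6349/(-20392) + (-24*√2)²/(-20543)) - 1*0 = (-6349*(-1/20392) + (-24*√2)²*(-1/20543)) + 0 = (6349/20392 + (-24*√2)²*(-1/20543)) + 0 = (6349/20392 + 1152*(-1/20543)) + 0 = (6349/20392 - 1152/20543) + 0 = 106935923/418912856 + 0 = 106935923/418912856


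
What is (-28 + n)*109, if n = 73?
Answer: 4905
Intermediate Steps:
(-28 + n)*109 = (-28 + 73)*109 = 45*109 = 4905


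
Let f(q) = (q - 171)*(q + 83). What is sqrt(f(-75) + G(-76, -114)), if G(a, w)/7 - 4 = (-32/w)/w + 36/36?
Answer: I*sqrt(6280373)/57 ≈ 43.966*I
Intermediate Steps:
G(a, w) = 35 - 224/w**2 (G(a, w) = 28 + 7*((-32/w)/w + 36/36) = 28 + 7*(-32/w**2 + 36*(1/36)) = 28 + 7*(-32/w**2 + 1) = 28 + 7*(1 - 32/w**2) = 28 + (7 - 224/w**2) = 35 - 224/w**2)
f(q) = (-171 + q)*(83 + q)
sqrt(f(-75) + G(-76, -114)) = sqrt((-14193 + (-75)**2 - 88*(-75)) + (35 - 224/(-114)**2)) = sqrt((-14193 + 5625 + 6600) + (35 - 224*1/12996)) = sqrt(-1968 + (35 - 56/3249)) = sqrt(-1968 + 113659/3249) = sqrt(-6280373/3249) = I*sqrt(6280373)/57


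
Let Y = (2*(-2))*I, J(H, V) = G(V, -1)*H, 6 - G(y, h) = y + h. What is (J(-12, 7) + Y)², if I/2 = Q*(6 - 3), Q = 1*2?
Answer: 2304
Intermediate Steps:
Q = 2
G(y, h) = 6 - h - y (G(y, h) = 6 - (y + h) = 6 - (h + y) = 6 + (-h - y) = 6 - h - y)
J(H, V) = H*(7 - V) (J(H, V) = (6 - 1*(-1) - V)*H = (6 + 1 - V)*H = (7 - V)*H = H*(7 - V))
I = 12 (I = 2*(2*(6 - 3)) = 2*(2*3) = 2*6 = 12)
Y = -48 (Y = (2*(-2))*12 = -4*12 = -48)
(J(-12, 7) + Y)² = (-12*(7 - 1*7) - 48)² = (-12*(7 - 7) - 48)² = (-12*0 - 48)² = (0 - 48)² = (-48)² = 2304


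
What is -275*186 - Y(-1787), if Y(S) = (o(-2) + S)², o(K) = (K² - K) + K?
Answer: -3230239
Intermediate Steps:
o(K) = K²
Y(S) = (4 + S)² (Y(S) = ((-2)² + S)² = (4 + S)²)
-275*186 - Y(-1787) = -275*186 - (4 - 1787)² = -51150 - 1*(-1783)² = -51150 - 1*3179089 = -51150 - 3179089 = -3230239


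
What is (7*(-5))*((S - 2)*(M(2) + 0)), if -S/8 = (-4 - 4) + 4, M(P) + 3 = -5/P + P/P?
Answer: 4725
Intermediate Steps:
M(P) = -2 - 5/P (M(P) = -3 + (-5/P + P/P) = -3 + (-5/P + 1) = -3 + (1 - 5/P) = -2 - 5/P)
S = 32 (S = -8*((-4 - 4) + 4) = -8*(-8 + 4) = -8*(-4) = 32)
(7*(-5))*((S - 2)*(M(2) + 0)) = (7*(-5))*((32 - 2)*((-2 - 5/2) + 0)) = -1050*((-2 - 5*½) + 0) = -1050*((-2 - 5/2) + 0) = -1050*(-9/2 + 0) = -1050*(-9)/2 = -35*(-135) = 4725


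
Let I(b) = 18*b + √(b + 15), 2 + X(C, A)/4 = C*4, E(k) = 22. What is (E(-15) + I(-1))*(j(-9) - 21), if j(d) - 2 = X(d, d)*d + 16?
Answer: 5460 + 1365*√14 ≈ 10567.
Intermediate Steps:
X(C, A) = -8 + 16*C (X(C, A) = -8 + 4*(C*4) = -8 + 4*(4*C) = -8 + 16*C)
j(d) = 18 + d*(-8 + 16*d) (j(d) = 2 + ((-8 + 16*d)*d + 16) = 2 + (d*(-8 + 16*d) + 16) = 2 + (16 + d*(-8 + 16*d)) = 18 + d*(-8 + 16*d))
I(b) = √(15 + b) + 18*b (I(b) = 18*b + √(15 + b) = √(15 + b) + 18*b)
(E(-15) + I(-1))*(j(-9) - 21) = (22 + (√(15 - 1) + 18*(-1)))*((18 - 8*(-9) + 16*(-9)²) - 21) = (22 + (√14 - 18))*((18 + 72 + 16*81) - 21) = (22 + (-18 + √14))*((18 + 72 + 1296) - 21) = (4 + √14)*(1386 - 21) = (4 + √14)*1365 = 5460 + 1365*√14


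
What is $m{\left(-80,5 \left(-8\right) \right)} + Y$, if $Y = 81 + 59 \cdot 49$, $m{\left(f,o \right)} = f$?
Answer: $2892$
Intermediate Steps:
$Y = 2972$ ($Y = 81 + 2891 = 2972$)
$m{\left(-80,5 \left(-8\right) \right)} + Y = -80 + 2972 = 2892$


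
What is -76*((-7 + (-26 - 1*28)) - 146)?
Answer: 15732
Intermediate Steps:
-76*((-7 + (-26 - 1*28)) - 146) = -76*((-7 + (-26 - 28)) - 146) = -76*((-7 - 54) - 146) = -76*(-61 - 146) = -76*(-207) = 15732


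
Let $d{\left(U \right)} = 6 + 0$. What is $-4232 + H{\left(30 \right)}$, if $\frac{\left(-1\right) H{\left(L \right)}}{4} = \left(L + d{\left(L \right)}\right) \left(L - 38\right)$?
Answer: $-3080$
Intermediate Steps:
$d{\left(U \right)} = 6$
$H{\left(L \right)} = - 4 \left(-38 + L\right) \left(6 + L\right)$ ($H{\left(L \right)} = - 4 \left(L + 6\right) \left(L - 38\right) = - 4 \left(6 + L\right) \left(-38 + L\right) = - 4 \left(-38 + L\right) \left(6 + L\right)$)
$-4232 + H{\left(30 \right)} = -4232 + \left(912 - 4 \cdot 30^{2} + 128 \cdot 30\right) = -4232 + \left(912 - 3600 + 3840\right) = -4232 + 1152 = -3080$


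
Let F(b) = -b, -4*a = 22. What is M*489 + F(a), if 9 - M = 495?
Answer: -475297/2 ≈ -2.3765e+5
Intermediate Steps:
M = -486 (M = 9 - 1*495 = 9 - 495 = -486)
a = -11/2 (a = -¼*22 = -11/2 ≈ -5.5000)
M*489 + F(a) = -486*489 - 1*(-11/2) = -237654 + 11/2 = -475297/2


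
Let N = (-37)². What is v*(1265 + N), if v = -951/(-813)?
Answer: 834978/271 ≈ 3081.1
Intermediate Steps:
N = 1369
v = 317/271 (v = -951*(-1/813) = 317/271 ≈ 1.1697)
v*(1265 + N) = 317*(1265 + 1369)/271 = (317/271)*2634 = 834978/271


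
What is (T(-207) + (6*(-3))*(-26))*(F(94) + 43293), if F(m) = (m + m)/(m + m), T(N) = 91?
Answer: 24201346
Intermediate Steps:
F(m) = 1 (F(m) = (2*m)/((2*m)) = (2*m)*(1/(2*m)) = 1)
(T(-207) + (6*(-3))*(-26))*(F(94) + 43293) = (91 + (6*(-3))*(-26))*(1 + 43293) = (91 - 18*(-26))*43294 = (91 + 468)*43294 = 559*43294 = 24201346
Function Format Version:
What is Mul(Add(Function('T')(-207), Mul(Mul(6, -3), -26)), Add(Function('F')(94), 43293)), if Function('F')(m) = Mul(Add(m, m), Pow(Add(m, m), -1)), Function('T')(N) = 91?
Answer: 24201346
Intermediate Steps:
Function('F')(m) = 1 (Function('F')(m) = Mul(Mul(2, m), Pow(Mul(2, m), -1)) = Mul(Mul(2, m), Mul(Rational(1, 2), Pow(m, -1))) = 1)
Mul(Add(Function('T')(-207), Mul(Mul(6, -3), -26)), Add(Function('F')(94), 43293)) = Mul(Add(91, Mul(Mul(6, -3), -26)), Add(1, 43293)) = Mul(Add(91, Mul(-18, -26)), 43294) = Mul(Add(91, 468), 43294) = Mul(559, 43294) = 24201346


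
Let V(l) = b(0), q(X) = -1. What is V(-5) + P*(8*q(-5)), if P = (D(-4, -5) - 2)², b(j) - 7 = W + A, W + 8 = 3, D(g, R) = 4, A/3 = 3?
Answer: -21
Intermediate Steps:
A = 9 (A = 3*3 = 9)
W = -5 (W = -8 + 3 = -5)
b(j) = 11 (b(j) = 7 + (-5 + 9) = 7 + 4 = 11)
V(l) = 11
P = 4 (P = (4 - 2)² = 2² = 4)
V(-5) + P*(8*q(-5)) = 11 + 4*(8*(-1)) = 11 + 4*(-8) = 11 - 32 = -21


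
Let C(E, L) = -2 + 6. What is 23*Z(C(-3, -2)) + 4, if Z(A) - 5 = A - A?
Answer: 119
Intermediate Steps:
C(E, L) = 4
Z(A) = 5 (Z(A) = 5 + (A - A) = 5 + 0 = 5)
23*Z(C(-3, -2)) + 4 = 23*5 + 4 = 115 + 4 = 119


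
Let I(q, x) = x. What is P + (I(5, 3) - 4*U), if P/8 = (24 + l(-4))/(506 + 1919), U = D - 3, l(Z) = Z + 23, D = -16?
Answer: 191919/2425 ≈ 79.142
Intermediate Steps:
l(Z) = 23 + Z
U = -19 (U = -16 - 3 = -19)
P = 344/2425 (P = 8*((24 + (23 - 4))/(506 + 1919)) = 8*((24 + 19)/2425) = 8*(43*(1/2425)) = 8*(43/2425) = 344/2425 ≈ 0.14186)
P + (I(5, 3) - 4*U) = 344/2425 + (3 - 4*(-19)) = 344/2425 + (3 + 76) = 344/2425 + 79 = 191919/2425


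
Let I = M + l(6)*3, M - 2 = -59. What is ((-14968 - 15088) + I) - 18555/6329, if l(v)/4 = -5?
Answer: -190983472/6329 ≈ -30176.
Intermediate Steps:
l(v) = -20 (l(v) = 4*(-5) = -20)
M = -57 (M = 2 - 59 = -57)
I = -117 (I = -57 - 20*3 = -57 - 60 = -117)
((-14968 - 15088) + I) - 18555/6329 = ((-14968 - 15088) - 117) - 18555/6329 = (-30056 - 117) - 18555/6329 = -30173 - 1*18555/6329 = -30173 - 18555/6329 = -190983472/6329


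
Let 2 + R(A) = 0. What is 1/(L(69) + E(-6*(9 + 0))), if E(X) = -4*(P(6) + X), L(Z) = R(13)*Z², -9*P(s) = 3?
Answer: -3/27914 ≈ -0.00010747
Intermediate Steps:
R(A) = -2 (R(A) = -2 + 0 = -2)
P(s) = -⅓ (P(s) = -⅑*3 = -⅓)
L(Z) = -2*Z²
E(X) = 4/3 - 4*X (E(X) = -4*(-⅓ + X) = 4/3 - 4*X)
1/(L(69) + E(-6*(9 + 0))) = 1/(-2*69² + (4/3 - (-24)*(9 + 0))) = 1/(-2*4761 + (4/3 - (-24)*9)) = 1/(-9522 + (4/3 - 4*(-54))) = 1/(-9522 + (4/3 + 216)) = 1/(-9522 + 652/3) = 1/(-27914/3) = -3/27914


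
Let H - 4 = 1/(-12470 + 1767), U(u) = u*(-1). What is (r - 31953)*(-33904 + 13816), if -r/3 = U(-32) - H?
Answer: 6888014777232/10703 ≈ 6.4356e+8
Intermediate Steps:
U(u) = -u
H = 42811/10703 (H = 4 + 1/(-12470 + 1767) = 4 + 1/(-10703) = 4 - 1/10703 = 42811/10703 ≈ 3.9999)
r = -899055/10703 (r = -3*(-1*(-32) - 1*42811/10703) = -3*(32 - 42811/10703) = -3*299685/10703 = -899055/10703 ≈ -84.000)
(r - 31953)*(-33904 + 13816) = (-899055/10703 - 31953)*(-33904 + 13816) = -342892014/10703*(-20088) = 6888014777232/10703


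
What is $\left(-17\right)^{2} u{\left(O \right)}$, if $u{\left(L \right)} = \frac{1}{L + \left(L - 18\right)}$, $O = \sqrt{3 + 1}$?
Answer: $- \frac{289}{14} \approx -20.643$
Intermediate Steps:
$O = 2$ ($O = \sqrt{4} = 2$)
$u{\left(L \right)} = \frac{1}{-18 + 2 L}$ ($u{\left(L \right)} = \frac{1}{L + \left(L - 18\right)} = \frac{1}{L + \left(-18 + L\right)} = \frac{1}{-18 + 2 L}$)
$\left(-17\right)^{2} u{\left(O \right)} = \left(-17\right)^{2} \frac{1}{2 \left(-9 + 2\right)} = 289 \frac{1}{2 \left(-7\right)} = 289 \cdot \frac{1}{2} \left(- \frac{1}{7}\right) = 289 \left(- \frac{1}{14}\right) = - \frac{289}{14}$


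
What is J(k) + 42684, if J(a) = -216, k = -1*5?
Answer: 42468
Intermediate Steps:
k = -5
J(k) + 42684 = -216 + 42684 = 42468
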